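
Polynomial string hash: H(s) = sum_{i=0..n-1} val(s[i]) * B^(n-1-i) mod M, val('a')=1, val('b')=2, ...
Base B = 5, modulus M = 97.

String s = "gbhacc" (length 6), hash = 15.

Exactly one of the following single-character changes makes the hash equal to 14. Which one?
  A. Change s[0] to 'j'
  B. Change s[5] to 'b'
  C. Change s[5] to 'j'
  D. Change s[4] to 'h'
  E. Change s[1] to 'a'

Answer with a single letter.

Answer: B

Derivation:
Option A: s[0]='g'->'j', delta=(10-7)*5^5 mod 97 = 63, hash=15+63 mod 97 = 78
Option B: s[5]='c'->'b', delta=(2-3)*5^0 mod 97 = 96, hash=15+96 mod 97 = 14 <-- target
Option C: s[5]='c'->'j', delta=(10-3)*5^0 mod 97 = 7, hash=15+7 mod 97 = 22
Option D: s[4]='c'->'h', delta=(8-3)*5^1 mod 97 = 25, hash=15+25 mod 97 = 40
Option E: s[1]='b'->'a', delta=(1-2)*5^4 mod 97 = 54, hash=15+54 mod 97 = 69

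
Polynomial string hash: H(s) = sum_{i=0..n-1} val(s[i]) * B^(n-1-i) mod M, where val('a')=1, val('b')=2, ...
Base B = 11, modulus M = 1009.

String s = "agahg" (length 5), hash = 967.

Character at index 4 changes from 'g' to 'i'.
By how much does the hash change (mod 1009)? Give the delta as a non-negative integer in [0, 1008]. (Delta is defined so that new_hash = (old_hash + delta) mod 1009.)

Delta formula: (val(new) - val(old)) * B^(n-1-k) mod M
  val('i') - val('g') = 9 - 7 = 2
  B^(n-1-k) = 11^0 mod 1009 = 1
  Delta = 2 * 1 mod 1009 = 2

Answer: 2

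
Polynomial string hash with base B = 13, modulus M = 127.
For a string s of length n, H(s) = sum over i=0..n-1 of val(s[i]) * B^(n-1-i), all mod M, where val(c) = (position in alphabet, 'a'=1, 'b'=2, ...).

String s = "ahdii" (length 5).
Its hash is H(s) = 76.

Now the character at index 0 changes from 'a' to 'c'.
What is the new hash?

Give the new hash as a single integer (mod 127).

val('a') = 1, val('c') = 3
Position k = 0, exponent = n-1-k = 4
B^4 mod M = 13^4 mod 127 = 113
Delta = (3 - 1) * 113 mod 127 = 99
New hash = (76 + 99) mod 127 = 48

Answer: 48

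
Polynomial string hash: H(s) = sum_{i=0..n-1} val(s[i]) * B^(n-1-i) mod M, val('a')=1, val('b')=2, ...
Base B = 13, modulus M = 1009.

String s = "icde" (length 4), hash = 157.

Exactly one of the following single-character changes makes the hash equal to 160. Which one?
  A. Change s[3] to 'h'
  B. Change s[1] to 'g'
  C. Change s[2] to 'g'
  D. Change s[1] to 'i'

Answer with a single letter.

Answer: A

Derivation:
Option A: s[3]='e'->'h', delta=(8-5)*13^0 mod 1009 = 3, hash=157+3 mod 1009 = 160 <-- target
Option B: s[1]='c'->'g', delta=(7-3)*13^2 mod 1009 = 676, hash=157+676 mod 1009 = 833
Option C: s[2]='d'->'g', delta=(7-4)*13^1 mod 1009 = 39, hash=157+39 mod 1009 = 196
Option D: s[1]='c'->'i', delta=(9-3)*13^2 mod 1009 = 5, hash=157+5 mod 1009 = 162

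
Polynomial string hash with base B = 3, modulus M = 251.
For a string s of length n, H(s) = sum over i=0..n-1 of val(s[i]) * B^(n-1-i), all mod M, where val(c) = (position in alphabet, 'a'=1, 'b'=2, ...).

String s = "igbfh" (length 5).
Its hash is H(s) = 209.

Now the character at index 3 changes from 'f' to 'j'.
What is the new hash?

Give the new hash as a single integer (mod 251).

val('f') = 6, val('j') = 10
Position k = 3, exponent = n-1-k = 1
B^1 mod M = 3^1 mod 251 = 3
Delta = (10 - 6) * 3 mod 251 = 12
New hash = (209 + 12) mod 251 = 221

Answer: 221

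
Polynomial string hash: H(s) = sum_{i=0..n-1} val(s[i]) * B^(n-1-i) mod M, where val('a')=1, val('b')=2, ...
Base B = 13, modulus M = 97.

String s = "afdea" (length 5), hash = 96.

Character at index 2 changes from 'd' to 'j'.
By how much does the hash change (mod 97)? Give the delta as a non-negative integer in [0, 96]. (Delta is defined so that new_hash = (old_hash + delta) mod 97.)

Delta formula: (val(new) - val(old)) * B^(n-1-k) mod M
  val('j') - val('d') = 10 - 4 = 6
  B^(n-1-k) = 13^2 mod 97 = 72
  Delta = 6 * 72 mod 97 = 44

Answer: 44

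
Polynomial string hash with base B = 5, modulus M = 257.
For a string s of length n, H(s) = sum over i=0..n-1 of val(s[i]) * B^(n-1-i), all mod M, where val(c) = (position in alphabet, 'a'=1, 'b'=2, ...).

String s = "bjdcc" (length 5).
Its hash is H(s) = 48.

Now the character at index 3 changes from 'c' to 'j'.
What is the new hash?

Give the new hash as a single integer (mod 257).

Answer: 83

Derivation:
val('c') = 3, val('j') = 10
Position k = 3, exponent = n-1-k = 1
B^1 mod M = 5^1 mod 257 = 5
Delta = (10 - 3) * 5 mod 257 = 35
New hash = (48 + 35) mod 257 = 83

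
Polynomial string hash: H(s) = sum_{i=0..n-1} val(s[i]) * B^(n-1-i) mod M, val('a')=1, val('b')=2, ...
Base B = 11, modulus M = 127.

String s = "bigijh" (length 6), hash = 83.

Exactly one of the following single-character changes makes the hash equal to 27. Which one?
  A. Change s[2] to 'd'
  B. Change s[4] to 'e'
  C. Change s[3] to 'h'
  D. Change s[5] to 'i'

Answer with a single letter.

Option A: s[2]='g'->'d', delta=(4-7)*11^3 mod 127 = 71, hash=83+71 mod 127 = 27 <-- target
Option B: s[4]='j'->'e', delta=(5-10)*11^1 mod 127 = 72, hash=83+72 mod 127 = 28
Option C: s[3]='i'->'h', delta=(8-9)*11^2 mod 127 = 6, hash=83+6 mod 127 = 89
Option D: s[5]='h'->'i', delta=(9-8)*11^0 mod 127 = 1, hash=83+1 mod 127 = 84

Answer: A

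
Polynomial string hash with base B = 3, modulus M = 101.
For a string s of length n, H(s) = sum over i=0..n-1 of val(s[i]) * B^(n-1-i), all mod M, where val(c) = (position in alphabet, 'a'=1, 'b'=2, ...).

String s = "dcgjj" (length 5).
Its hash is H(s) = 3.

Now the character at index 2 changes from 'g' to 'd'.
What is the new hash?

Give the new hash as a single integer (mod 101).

Answer: 77

Derivation:
val('g') = 7, val('d') = 4
Position k = 2, exponent = n-1-k = 2
B^2 mod M = 3^2 mod 101 = 9
Delta = (4 - 7) * 9 mod 101 = 74
New hash = (3 + 74) mod 101 = 77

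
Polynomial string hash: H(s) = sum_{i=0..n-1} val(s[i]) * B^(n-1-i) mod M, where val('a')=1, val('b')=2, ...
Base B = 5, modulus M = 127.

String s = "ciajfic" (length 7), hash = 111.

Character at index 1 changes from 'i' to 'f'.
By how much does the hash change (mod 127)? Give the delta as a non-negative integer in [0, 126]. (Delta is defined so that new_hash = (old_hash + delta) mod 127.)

Answer: 23

Derivation:
Delta formula: (val(new) - val(old)) * B^(n-1-k) mod M
  val('f') - val('i') = 6 - 9 = -3
  B^(n-1-k) = 5^5 mod 127 = 77
  Delta = -3 * 77 mod 127 = 23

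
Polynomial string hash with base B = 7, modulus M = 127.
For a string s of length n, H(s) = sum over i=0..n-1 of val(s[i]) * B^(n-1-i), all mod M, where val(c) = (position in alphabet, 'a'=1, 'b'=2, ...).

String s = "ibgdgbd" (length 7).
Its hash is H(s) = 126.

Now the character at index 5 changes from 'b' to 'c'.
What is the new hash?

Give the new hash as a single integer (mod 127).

Answer: 6

Derivation:
val('b') = 2, val('c') = 3
Position k = 5, exponent = n-1-k = 1
B^1 mod M = 7^1 mod 127 = 7
Delta = (3 - 2) * 7 mod 127 = 7
New hash = (126 + 7) mod 127 = 6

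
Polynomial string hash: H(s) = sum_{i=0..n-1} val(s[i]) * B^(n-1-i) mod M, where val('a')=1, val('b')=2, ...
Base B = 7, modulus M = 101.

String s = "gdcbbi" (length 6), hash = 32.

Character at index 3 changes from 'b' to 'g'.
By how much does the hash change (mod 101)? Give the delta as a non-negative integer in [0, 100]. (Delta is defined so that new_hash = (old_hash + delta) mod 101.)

Delta formula: (val(new) - val(old)) * B^(n-1-k) mod M
  val('g') - val('b') = 7 - 2 = 5
  B^(n-1-k) = 7^2 mod 101 = 49
  Delta = 5 * 49 mod 101 = 43

Answer: 43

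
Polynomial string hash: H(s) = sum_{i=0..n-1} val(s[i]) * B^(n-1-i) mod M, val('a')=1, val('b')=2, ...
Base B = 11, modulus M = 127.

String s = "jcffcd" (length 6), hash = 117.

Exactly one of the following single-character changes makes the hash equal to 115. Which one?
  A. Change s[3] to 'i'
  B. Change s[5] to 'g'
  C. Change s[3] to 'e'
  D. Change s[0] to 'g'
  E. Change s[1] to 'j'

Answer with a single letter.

Answer: E

Derivation:
Option A: s[3]='f'->'i', delta=(9-6)*11^2 mod 127 = 109, hash=117+109 mod 127 = 99
Option B: s[5]='d'->'g', delta=(7-4)*11^0 mod 127 = 3, hash=117+3 mod 127 = 120
Option C: s[3]='f'->'e', delta=(5-6)*11^2 mod 127 = 6, hash=117+6 mod 127 = 123
Option D: s[0]='j'->'g', delta=(7-10)*11^5 mod 127 = 82, hash=117+82 mod 127 = 72
Option E: s[1]='c'->'j', delta=(10-3)*11^4 mod 127 = 125, hash=117+125 mod 127 = 115 <-- target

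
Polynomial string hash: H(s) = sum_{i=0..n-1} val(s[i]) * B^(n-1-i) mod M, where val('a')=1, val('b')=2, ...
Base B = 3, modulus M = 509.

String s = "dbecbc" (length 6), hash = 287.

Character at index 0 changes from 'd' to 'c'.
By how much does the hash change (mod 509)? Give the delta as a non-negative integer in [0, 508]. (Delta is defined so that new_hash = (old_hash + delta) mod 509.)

Delta formula: (val(new) - val(old)) * B^(n-1-k) mod M
  val('c') - val('d') = 3 - 4 = -1
  B^(n-1-k) = 3^5 mod 509 = 243
  Delta = -1 * 243 mod 509 = 266

Answer: 266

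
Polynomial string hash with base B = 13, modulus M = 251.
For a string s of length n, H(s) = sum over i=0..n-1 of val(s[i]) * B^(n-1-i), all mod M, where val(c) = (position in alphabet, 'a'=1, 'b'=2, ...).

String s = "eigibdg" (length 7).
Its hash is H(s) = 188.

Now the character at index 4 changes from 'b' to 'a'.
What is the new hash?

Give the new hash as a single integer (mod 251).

val('b') = 2, val('a') = 1
Position k = 4, exponent = n-1-k = 2
B^2 mod M = 13^2 mod 251 = 169
Delta = (1 - 2) * 169 mod 251 = 82
New hash = (188 + 82) mod 251 = 19

Answer: 19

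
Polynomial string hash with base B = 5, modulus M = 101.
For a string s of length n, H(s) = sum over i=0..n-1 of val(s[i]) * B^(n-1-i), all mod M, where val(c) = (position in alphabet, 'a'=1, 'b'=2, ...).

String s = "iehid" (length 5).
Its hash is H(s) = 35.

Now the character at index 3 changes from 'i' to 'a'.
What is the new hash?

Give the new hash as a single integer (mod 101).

Answer: 96

Derivation:
val('i') = 9, val('a') = 1
Position k = 3, exponent = n-1-k = 1
B^1 mod M = 5^1 mod 101 = 5
Delta = (1 - 9) * 5 mod 101 = 61
New hash = (35 + 61) mod 101 = 96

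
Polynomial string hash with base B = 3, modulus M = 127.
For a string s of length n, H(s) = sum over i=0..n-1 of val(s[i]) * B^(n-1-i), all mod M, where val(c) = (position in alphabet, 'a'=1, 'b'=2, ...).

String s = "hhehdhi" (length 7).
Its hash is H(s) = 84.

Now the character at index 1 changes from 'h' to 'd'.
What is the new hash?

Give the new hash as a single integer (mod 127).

Answer: 1

Derivation:
val('h') = 8, val('d') = 4
Position k = 1, exponent = n-1-k = 5
B^5 mod M = 3^5 mod 127 = 116
Delta = (4 - 8) * 116 mod 127 = 44
New hash = (84 + 44) mod 127 = 1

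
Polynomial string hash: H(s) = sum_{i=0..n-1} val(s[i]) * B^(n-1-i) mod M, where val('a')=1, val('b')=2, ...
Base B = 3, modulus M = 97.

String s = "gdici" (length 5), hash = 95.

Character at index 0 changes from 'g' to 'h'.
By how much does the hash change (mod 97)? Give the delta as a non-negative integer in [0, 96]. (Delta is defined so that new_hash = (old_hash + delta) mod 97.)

Answer: 81

Derivation:
Delta formula: (val(new) - val(old)) * B^(n-1-k) mod M
  val('h') - val('g') = 8 - 7 = 1
  B^(n-1-k) = 3^4 mod 97 = 81
  Delta = 1 * 81 mod 97 = 81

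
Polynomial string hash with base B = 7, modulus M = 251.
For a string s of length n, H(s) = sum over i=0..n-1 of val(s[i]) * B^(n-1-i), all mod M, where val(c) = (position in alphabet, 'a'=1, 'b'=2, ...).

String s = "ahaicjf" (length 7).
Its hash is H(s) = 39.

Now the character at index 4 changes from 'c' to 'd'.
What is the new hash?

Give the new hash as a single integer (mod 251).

Answer: 88

Derivation:
val('c') = 3, val('d') = 4
Position k = 4, exponent = n-1-k = 2
B^2 mod M = 7^2 mod 251 = 49
Delta = (4 - 3) * 49 mod 251 = 49
New hash = (39 + 49) mod 251 = 88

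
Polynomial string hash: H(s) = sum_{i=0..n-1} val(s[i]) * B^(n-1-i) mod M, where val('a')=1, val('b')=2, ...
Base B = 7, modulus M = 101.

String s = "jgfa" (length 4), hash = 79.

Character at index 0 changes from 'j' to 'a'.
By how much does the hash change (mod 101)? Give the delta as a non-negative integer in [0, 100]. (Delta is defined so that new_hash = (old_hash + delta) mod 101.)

Answer: 44

Derivation:
Delta formula: (val(new) - val(old)) * B^(n-1-k) mod M
  val('a') - val('j') = 1 - 10 = -9
  B^(n-1-k) = 7^3 mod 101 = 40
  Delta = -9 * 40 mod 101 = 44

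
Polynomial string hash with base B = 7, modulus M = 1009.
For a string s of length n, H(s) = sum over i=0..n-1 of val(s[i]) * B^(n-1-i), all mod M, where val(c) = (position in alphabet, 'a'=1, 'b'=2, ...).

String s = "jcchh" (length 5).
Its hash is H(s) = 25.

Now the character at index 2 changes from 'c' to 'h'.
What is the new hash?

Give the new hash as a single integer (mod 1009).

Answer: 270

Derivation:
val('c') = 3, val('h') = 8
Position k = 2, exponent = n-1-k = 2
B^2 mod M = 7^2 mod 1009 = 49
Delta = (8 - 3) * 49 mod 1009 = 245
New hash = (25 + 245) mod 1009 = 270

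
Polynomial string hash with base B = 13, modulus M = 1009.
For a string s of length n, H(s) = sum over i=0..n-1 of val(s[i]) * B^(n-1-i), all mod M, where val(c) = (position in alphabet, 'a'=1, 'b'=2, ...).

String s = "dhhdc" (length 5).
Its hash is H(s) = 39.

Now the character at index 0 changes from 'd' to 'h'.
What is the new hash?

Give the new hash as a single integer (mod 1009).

Answer: 266

Derivation:
val('d') = 4, val('h') = 8
Position k = 0, exponent = n-1-k = 4
B^4 mod M = 13^4 mod 1009 = 309
Delta = (8 - 4) * 309 mod 1009 = 227
New hash = (39 + 227) mod 1009 = 266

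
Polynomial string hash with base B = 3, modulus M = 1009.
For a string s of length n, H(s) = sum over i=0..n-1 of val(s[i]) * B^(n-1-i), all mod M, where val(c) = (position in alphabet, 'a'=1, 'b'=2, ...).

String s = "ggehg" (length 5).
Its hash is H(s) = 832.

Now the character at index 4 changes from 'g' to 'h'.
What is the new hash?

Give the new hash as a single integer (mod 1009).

val('g') = 7, val('h') = 8
Position k = 4, exponent = n-1-k = 0
B^0 mod M = 3^0 mod 1009 = 1
Delta = (8 - 7) * 1 mod 1009 = 1
New hash = (832 + 1) mod 1009 = 833

Answer: 833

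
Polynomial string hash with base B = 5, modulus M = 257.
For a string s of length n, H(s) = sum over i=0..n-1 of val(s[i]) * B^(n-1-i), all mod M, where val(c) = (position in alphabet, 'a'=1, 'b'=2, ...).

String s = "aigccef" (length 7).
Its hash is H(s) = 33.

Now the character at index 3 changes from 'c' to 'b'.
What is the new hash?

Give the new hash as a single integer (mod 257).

Answer: 165

Derivation:
val('c') = 3, val('b') = 2
Position k = 3, exponent = n-1-k = 3
B^3 mod M = 5^3 mod 257 = 125
Delta = (2 - 3) * 125 mod 257 = 132
New hash = (33 + 132) mod 257 = 165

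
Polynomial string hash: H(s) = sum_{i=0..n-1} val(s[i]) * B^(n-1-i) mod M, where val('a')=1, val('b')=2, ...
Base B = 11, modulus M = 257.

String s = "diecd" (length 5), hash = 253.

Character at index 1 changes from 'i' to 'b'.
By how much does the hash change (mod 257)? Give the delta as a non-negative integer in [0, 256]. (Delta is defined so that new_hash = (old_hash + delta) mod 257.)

Answer: 192

Derivation:
Delta formula: (val(new) - val(old)) * B^(n-1-k) mod M
  val('b') - val('i') = 2 - 9 = -7
  B^(n-1-k) = 11^3 mod 257 = 46
  Delta = -7 * 46 mod 257 = 192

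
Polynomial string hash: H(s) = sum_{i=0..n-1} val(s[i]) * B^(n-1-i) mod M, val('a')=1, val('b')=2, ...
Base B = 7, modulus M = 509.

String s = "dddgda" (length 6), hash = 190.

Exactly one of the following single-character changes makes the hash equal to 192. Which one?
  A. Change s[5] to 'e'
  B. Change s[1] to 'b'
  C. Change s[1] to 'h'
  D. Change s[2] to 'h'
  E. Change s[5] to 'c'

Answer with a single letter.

Option A: s[5]='a'->'e', delta=(5-1)*7^0 mod 509 = 4, hash=190+4 mod 509 = 194
Option B: s[1]='d'->'b', delta=(2-4)*7^4 mod 509 = 288, hash=190+288 mod 509 = 478
Option C: s[1]='d'->'h', delta=(8-4)*7^4 mod 509 = 442, hash=190+442 mod 509 = 123
Option D: s[2]='d'->'h', delta=(8-4)*7^3 mod 509 = 354, hash=190+354 mod 509 = 35
Option E: s[5]='a'->'c', delta=(3-1)*7^0 mod 509 = 2, hash=190+2 mod 509 = 192 <-- target

Answer: E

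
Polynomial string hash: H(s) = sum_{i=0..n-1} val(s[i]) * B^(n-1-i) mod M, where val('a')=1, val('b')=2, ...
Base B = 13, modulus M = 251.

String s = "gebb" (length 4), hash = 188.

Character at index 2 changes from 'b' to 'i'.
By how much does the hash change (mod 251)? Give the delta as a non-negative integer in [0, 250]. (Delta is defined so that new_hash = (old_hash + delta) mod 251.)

Delta formula: (val(new) - val(old)) * B^(n-1-k) mod M
  val('i') - val('b') = 9 - 2 = 7
  B^(n-1-k) = 13^1 mod 251 = 13
  Delta = 7 * 13 mod 251 = 91

Answer: 91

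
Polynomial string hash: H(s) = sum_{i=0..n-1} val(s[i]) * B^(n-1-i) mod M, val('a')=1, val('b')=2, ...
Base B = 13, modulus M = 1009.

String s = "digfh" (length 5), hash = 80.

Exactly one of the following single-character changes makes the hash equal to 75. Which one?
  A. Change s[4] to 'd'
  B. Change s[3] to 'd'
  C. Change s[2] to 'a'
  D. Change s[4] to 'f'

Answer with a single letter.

Option A: s[4]='h'->'d', delta=(4-8)*13^0 mod 1009 = 1005, hash=80+1005 mod 1009 = 76
Option B: s[3]='f'->'d', delta=(4-6)*13^1 mod 1009 = 983, hash=80+983 mod 1009 = 54
Option C: s[2]='g'->'a', delta=(1-7)*13^2 mod 1009 = 1004, hash=80+1004 mod 1009 = 75 <-- target
Option D: s[4]='h'->'f', delta=(6-8)*13^0 mod 1009 = 1007, hash=80+1007 mod 1009 = 78

Answer: C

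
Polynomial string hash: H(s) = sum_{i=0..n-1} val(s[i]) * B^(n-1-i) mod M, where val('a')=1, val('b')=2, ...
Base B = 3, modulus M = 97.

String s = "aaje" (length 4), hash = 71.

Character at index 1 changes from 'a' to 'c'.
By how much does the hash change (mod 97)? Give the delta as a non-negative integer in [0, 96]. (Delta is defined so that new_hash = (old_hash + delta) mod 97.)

Answer: 18

Derivation:
Delta formula: (val(new) - val(old)) * B^(n-1-k) mod M
  val('c') - val('a') = 3 - 1 = 2
  B^(n-1-k) = 3^2 mod 97 = 9
  Delta = 2 * 9 mod 97 = 18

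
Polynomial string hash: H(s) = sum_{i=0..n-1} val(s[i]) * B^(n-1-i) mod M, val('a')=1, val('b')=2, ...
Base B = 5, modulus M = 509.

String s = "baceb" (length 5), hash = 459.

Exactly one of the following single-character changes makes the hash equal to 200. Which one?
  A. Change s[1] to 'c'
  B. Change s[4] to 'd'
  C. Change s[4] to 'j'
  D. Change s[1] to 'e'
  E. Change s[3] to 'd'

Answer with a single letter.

Answer: A

Derivation:
Option A: s[1]='a'->'c', delta=(3-1)*5^3 mod 509 = 250, hash=459+250 mod 509 = 200 <-- target
Option B: s[4]='b'->'d', delta=(4-2)*5^0 mod 509 = 2, hash=459+2 mod 509 = 461
Option C: s[4]='b'->'j', delta=(10-2)*5^0 mod 509 = 8, hash=459+8 mod 509 = 467
Option D: s[1]='a'->'e', delta=(5-1)*5^3 mod 509 = 500, hash=459+500 mod 509 = 450
Option E: s[3]='e'->'d', delta=(4-5)*5^1 mod 509 = 504, hash=459+504 mod 509 = 454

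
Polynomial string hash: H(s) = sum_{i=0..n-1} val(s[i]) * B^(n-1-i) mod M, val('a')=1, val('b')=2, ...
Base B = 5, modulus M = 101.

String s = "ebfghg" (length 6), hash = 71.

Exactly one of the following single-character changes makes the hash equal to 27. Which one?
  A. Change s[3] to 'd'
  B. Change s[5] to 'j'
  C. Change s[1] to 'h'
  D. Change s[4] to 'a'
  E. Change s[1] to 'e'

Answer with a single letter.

Option A: s[3]='g'->'d', delta=(4-7)*5^2 mod 101 = 26, hash=71+26 mod 101 = 97
Option B: s[5]='g'->'j', delta=(10-7)*5^0 mod 101 = 3, hash=71+3 mod 101 = 74
Option C: s[1]='b'->'h', delta=(8-2)*5^4 mod 101 = 13, hash=71+13 mod 101 = 84
Option D: s[4]='h'->'a', delta=(1-8)*5^1 mod 101 = 66, hash=71+66 mod 101 = 36
Option E: s[1]='b'->'e', delta=(5-2)*5^4 mod 101 = 57, hash=71+57 mod 101 = 27 <-- target

Answer: E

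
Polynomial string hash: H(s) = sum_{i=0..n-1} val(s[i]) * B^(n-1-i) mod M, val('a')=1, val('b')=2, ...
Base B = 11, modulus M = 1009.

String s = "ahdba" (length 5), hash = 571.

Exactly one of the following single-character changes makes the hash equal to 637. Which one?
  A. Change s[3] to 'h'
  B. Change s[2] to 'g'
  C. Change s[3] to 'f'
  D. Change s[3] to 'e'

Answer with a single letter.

Answer: A

Derivation:
Option A: s[3]='b'->'h', delta=(8-2)*11^1 mod 1009 = 66, hash=571+66 mod 1009 = 637 <-- target
Option B: s[2]='d'->'g', delta=(7-4)*11^2 mod 1009 = 363, hash=571+363 mod 1009 = 934
Option C: s[3]='b'->'f', delta=(6-2)*11^1 mod 1009 = 44, hash=571+44 mod 1009 = 615
Option D: s[3]='b'->'e', delta=(5-2)*11^1 mod 1009 = 33, hash=571+33 mod 1009 = 604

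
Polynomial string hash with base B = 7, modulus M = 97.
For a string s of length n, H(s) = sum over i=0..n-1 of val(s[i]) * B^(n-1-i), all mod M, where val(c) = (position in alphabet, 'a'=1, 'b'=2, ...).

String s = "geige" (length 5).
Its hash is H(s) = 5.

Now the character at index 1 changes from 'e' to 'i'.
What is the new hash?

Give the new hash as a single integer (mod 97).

val('e') = 5, val('i') = 9
Position k = 1, exponent = n-1-k = 3
B^3 mod M = 7^3 mod 97 = 52
Delta = (9 - 5) * 52 mod 97 = 14
New hash = (5 + 14) mod 97 = 19

Answer: 19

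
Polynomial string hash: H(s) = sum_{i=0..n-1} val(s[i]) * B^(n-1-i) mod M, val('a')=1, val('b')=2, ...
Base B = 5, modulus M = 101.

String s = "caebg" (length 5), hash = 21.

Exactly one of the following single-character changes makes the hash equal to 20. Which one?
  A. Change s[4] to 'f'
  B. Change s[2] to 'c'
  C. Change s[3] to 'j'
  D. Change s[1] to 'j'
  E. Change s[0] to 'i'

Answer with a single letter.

Option A: s[4]='g'->'f', delta=(6-7)*5^0 mod 101 = 100, hash=21+100 mod 101 = 20 <-- target
Option B: s[2]='e'->'c', delta=(3-5)*5^2 mod 101 = 51, hash=21+51 mod 101 = 72
Option C: s[3]='b'->'j', delta=(10-2)*5^1 mod 101 = 40, hash=21+40 mod 101 = 61
Option D: s[1]='a'->'j', delta=(10-1)*5^3 mod 101 = 14, hash=21+14 mod 101 = 35
Option E: s[0]='c'->'i', delta=(9-3)*5^4 mod 101 = 13, hash=21+13 mod 101 = 34

Answer: A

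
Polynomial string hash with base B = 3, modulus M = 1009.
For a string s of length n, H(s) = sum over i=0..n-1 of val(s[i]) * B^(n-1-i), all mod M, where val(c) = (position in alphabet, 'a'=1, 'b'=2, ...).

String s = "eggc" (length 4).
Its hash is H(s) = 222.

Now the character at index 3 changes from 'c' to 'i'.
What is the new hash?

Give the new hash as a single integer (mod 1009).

Answer: 228

Derivation:
val('c') = 3, val('i') = 9
Position k = 3, exponent = n-1-k = 0
B^0 mod M = 3^0 mod 1009 = 1
Delta = (9 - 3) * 1 mod 1009 = 6
New hash = (222 + 6) mod 1009 = 228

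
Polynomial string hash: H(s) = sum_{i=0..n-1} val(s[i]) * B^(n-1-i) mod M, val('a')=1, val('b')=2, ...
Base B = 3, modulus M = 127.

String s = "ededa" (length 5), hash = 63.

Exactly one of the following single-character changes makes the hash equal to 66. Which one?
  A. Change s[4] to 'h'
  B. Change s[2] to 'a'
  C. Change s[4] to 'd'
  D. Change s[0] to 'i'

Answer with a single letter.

Option A: s[4]='a'->'h', delta=(8-1)*3^0 mod 127 = 7, hash=63+7 mod 127 = 70
Option B: s[2]='e'->'a', delta=(1-5)*3^2 mod 127 = 91, hash=63+91 mod 127 = 27
Option C: s[4]='a'->'d', delta=(4-1)*3^0 mod 127 = 3, hash=63+3 mod 127 = 66 <-- target
Option D: s[0]='e'->'i', delta=(9-5)*3^4 mod 127 = 70, hash=63+70 mod 127 = 6

Answer: C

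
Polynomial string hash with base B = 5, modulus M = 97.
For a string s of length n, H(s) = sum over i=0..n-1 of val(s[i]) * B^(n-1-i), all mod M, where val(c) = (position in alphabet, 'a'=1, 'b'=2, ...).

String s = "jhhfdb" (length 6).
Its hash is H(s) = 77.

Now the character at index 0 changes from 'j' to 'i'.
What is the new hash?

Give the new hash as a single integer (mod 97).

val('j') = 10, val('i') = 9
Position k = 0, exponent = n-1-k = 5
B^5 mod M = 5^5 mod 97 = 21
Delta = (9 - 10) * 21 mod 97 = 76
New hash = (77 + 76) mod 97 = 56

Answer: 56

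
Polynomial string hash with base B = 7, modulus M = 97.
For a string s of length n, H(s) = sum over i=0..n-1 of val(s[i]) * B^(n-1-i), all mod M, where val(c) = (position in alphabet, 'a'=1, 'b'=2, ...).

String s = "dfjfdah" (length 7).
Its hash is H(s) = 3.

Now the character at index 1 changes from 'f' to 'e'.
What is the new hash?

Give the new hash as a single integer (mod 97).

Answer: 74

Derivation:
val('f') = 6, val('e') = 5
Position k = 1, exponent = n-1-k = 5
B^5 mod M = 7^5 mod 97 = 26
Delta = (5 - 6) * 26 mod 97 = 71
New hash = (3 + 71) mod 97 = 74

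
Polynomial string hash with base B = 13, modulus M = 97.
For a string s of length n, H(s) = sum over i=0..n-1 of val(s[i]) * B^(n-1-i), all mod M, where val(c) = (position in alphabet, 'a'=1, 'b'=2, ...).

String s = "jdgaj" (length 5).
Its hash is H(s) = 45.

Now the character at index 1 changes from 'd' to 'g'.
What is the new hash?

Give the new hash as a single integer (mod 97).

Answer: 40

Derivation:
val('d') = 4, val('g') = 7
Position k = 1, exponent = n-1-k = 3
B^3 mod M = 13^3 mod 97 = 63
Delta = (7 - 4) * 63 mod 97 = 92
New hash = (45 + 92) mod 97 = 40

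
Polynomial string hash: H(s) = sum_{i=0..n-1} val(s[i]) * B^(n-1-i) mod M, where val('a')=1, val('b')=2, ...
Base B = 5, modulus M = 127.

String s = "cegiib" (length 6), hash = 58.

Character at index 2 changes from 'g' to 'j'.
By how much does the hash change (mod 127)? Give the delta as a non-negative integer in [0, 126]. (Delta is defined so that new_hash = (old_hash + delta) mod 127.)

Answer: 121

Derivation:
Delta formula: (val(new) - val(old)) * B^(n-1-k) mod M
  val('j') - val('g') = 10 - 7 = 3
  B^(n-1-k) = 5^3 mod 127 = 125
  Delta = 3 * 125 mod 127 = 121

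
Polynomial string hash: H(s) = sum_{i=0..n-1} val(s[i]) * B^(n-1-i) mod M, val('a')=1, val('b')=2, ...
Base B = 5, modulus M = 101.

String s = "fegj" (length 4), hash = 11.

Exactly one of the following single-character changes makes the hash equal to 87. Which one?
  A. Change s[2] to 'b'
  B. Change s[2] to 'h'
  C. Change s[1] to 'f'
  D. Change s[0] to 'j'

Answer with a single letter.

Answer: A

Derivation:
Option A: s[2]='g'->'b', delta=(2-7)*5^1 mod 101 = 76, hash=11+76 mod 101 = 87 <-- target
Option B: s[2]='g'->'h', delta=(8-7)*5^1 mod 101 = 5, hash=11+5 mod 101 = 16
Option C: s[1]='e'->'f', delta=(6-5)*5^2 mod 101 = 25, hash=11+25 mod 101 = 36
Option D: s[0]='f'->'j', delta=(10-6)*5^3 mod 101 = 96, hash=11+96 mod 101 = 6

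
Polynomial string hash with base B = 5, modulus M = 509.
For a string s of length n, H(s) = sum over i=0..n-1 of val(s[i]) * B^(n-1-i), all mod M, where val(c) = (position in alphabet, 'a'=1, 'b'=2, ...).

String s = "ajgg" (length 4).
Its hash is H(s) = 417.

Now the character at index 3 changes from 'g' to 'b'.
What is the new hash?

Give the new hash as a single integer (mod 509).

Answer: 412

Derivation:
val('g') = 7, val('b') = 2
Position k = 3, exponent = n-1-k = 0
B^0 mod M = 5^0 mod 509 = 1
Delta = (2 - 7) * 1 mod 509 = 504
New hash = (417 + 504) mod 509 = 412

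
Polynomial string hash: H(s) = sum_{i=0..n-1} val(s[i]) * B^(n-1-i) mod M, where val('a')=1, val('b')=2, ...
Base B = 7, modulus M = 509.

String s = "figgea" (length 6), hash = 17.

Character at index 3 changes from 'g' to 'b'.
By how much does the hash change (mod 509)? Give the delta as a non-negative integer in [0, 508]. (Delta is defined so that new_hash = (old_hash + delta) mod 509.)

Answer: 264

Derivation:
Delta formula: (val(new) - val(old)) * B^(n-1-k) mod M
  val('b') - val('g') = 2 - 7 = -5
  B^(n-1-k) = 7^2 mod 509 = 49
  Delta = -5 * 49 mod 509 = 264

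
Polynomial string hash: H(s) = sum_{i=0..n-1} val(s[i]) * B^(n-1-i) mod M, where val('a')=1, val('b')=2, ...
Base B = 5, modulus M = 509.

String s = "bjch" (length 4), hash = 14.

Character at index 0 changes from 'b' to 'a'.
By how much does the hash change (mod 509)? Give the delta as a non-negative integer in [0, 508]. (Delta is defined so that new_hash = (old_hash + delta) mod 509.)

Delta formula: (val(new) - val(old)) * B^(n-1-k) mod M
  val('a') - val('b') = 1 - 2 = -1
  B^(n-1-k) = 5^3 mod 509 = 125
  Delta = -1 * 125 mod 509 = 384

Answer: 384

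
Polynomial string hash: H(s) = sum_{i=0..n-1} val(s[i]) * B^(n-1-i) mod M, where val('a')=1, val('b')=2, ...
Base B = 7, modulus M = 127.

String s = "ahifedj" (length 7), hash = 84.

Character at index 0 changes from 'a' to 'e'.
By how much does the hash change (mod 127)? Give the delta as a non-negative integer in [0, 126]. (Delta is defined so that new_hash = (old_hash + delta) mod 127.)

Answer: 61

Derivation:
Delta formula: (val(new) - val(old)) * B^(n-1-k) mod M
  val('e') - val('a') = 5 - 1 = 4
  B^(n-1-k) = 7^6 mod 127 = 47
  Delta = 4 * 47 mod 127 = 61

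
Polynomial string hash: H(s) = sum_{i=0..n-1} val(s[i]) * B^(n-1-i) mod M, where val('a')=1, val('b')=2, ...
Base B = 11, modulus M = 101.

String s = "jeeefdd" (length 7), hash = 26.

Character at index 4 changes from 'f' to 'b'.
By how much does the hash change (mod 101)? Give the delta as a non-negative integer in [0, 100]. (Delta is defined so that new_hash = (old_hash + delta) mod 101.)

Answer: 21

Derivation:
Delta formula: (val(new) - val(old)) * B^(n-1-k) mod M
  val('b') - val('f') = 2 - 6 = -4
  B^(n-1-k) = 11^2 mod 101 = 20
  Delta = -4 * 20 mod 101 = 21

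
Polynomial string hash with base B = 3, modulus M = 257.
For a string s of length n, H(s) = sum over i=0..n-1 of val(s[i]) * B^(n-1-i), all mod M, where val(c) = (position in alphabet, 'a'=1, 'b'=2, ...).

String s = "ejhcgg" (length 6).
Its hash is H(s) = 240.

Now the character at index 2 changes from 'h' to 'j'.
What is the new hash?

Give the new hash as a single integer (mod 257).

val('h') = 8, val('j') = 10
Position k = 2, exponent = n-1-k = 3
B^3 mod M = 3^3 mod 257 = 27
Delta = (10 - 8) * 27 mod 257 = 54
New hash = (240 + 54) mod 257 = 37

Answer: 37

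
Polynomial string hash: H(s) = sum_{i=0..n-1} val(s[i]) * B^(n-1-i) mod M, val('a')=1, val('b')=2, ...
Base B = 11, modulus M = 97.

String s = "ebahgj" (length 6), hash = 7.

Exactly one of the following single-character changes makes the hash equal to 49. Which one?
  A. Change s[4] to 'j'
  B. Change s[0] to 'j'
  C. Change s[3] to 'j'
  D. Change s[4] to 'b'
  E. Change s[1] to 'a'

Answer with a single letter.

Option A: s[4]='g'->'j', delta=(10-7)*11^1 mod 97 = 33, hash=7+33 mod 97 = 40
Option B: s[0]='e'->'j', delta=(10-5)*11^5 mod 97 = 58, hash=7+58 mod 97 = 65
Option C: s[3]='h'->'j', delta=(10-8)*11^2 mod 97 = 48, hash=7+48 mod 97 = 55
Option D: s[4]='g'->'b', delta=(2-7)*11^1 mod 97 = 42, hash=7+42 mod 97 = 49 <-- target
Option E: s[1]='b'->'a', delta=(1-2)*11^4 mod 97 = 6, hash=7+6 mod 97 = 13

Answer: D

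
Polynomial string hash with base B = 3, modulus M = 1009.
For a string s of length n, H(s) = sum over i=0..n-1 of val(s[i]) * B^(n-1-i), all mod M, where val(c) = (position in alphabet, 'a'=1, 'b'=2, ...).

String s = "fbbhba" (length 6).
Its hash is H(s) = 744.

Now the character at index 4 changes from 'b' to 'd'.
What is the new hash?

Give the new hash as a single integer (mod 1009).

val('b') = 2, val('d') = 4
Position k = 4, exponent = n-1-k = 1
B^1 mod M = 3^1 mod 1009 = 3
Delta = (4 - 2) * 3 mod 1009 = 6
New hash = (744 + 6) mod 1009 = 750

Answer: 750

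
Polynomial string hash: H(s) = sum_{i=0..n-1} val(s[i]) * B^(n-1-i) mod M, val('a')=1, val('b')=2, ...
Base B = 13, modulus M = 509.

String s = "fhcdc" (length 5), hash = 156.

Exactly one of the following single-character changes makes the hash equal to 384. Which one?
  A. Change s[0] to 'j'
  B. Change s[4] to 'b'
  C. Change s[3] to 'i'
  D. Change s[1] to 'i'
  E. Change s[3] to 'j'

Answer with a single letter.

Answer: A

Derivation:
Option A: s[0]='f'->'j', delta=(10-6)*13^4 mod 509 = 228, hash=156+228 mod 509 = 384 <-- target
Option B: s[4]='c'->'b', delta=(2-3)*13^0 mod 509 = 508, hash=156+508 mod 509 = 155
Option C: s[3]='d'->'i', delta=(9-4)*13^1 mod 509 = 65, hash=156+65 mod 509 = 221
Option D: s[1]='h'->'i', delta=(9-8)*13^3 mod 509 = 161, hash=156+161 mod 509 = 317
Option E: s[3]='d'->'j', delta=(10-4)*13^1 mod 509 = 78, hash=156+78 mod 509 = 234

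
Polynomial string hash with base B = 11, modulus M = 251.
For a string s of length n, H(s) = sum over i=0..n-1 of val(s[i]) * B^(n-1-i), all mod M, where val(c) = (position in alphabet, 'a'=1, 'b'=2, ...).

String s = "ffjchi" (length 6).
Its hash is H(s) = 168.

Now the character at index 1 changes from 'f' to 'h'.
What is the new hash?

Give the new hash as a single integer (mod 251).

val('f') = 6, val('h') = 8
Position k = 1, exponent = n-1-k = 4
B^4 mod M = 11^4 mod 251 = 83
Delta = (8 - 6) * 83 mod 251 = 166
New hash = (168 + 166) mod 251 = 83

Answer: 83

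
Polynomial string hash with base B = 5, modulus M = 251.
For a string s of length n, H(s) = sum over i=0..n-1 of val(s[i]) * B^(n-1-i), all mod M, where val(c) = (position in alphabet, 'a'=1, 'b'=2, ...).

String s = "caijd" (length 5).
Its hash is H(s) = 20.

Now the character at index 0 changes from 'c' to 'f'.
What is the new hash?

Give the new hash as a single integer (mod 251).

Answer: 138

Derivation:
val('c') = 3, val('f') = 6
Position k = 0, exponent = n-1-k = 4
B^4 mod M = 5^4 mod 251 = 123
Delta = (6 - 3) * 123 mod 251 = 118
New hash = (20 + 118) mod 251 = 138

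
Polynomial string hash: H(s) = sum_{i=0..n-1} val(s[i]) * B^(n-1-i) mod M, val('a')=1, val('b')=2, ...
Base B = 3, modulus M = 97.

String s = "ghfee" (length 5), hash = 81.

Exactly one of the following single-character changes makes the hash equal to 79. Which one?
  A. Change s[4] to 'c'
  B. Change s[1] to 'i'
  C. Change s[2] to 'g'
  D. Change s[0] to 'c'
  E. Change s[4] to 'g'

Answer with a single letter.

Answer: A

Derivation:
Option A: s[4]='e'->'c', delta=(3-5)*3^0 mod 97 = 95, hash=81+95 mod 97 = 79 <-- target
Option B: s[1]='h'->'i', delta=(9-8)*3^3 mod 97 = 27, hash=81+27 mod 97 = 11
Option C: s[2]='f'->'g', delta=(7-6)*3^2 mod 97 = 9, hash=81+9 mod 97 = 90
Option D: s[0]='g'->'c', delta=(3-7)*3^4 mod 97 = 64, hash=81+64 mod 97 = 48
Option E: s[4]='e'->'g', delta=(7-5)*3^0 mod 97 = 2, hash=81+2 mod 97 = 83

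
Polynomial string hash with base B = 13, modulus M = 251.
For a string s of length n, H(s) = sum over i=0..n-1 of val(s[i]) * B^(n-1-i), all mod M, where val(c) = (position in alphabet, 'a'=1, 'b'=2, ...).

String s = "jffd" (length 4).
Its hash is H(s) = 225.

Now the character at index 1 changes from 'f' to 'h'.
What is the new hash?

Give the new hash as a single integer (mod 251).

Answer: 61

Derivation:
val('f') = 6, val('h') = 8
Position k = 1, exponent = n-1-k = 2
B^2 mod M = 13^2 mod 251 = 169
Delta = (8 - 6) * 169 mod 251 = 87
New hash = (225 + 87) mod 251 = 61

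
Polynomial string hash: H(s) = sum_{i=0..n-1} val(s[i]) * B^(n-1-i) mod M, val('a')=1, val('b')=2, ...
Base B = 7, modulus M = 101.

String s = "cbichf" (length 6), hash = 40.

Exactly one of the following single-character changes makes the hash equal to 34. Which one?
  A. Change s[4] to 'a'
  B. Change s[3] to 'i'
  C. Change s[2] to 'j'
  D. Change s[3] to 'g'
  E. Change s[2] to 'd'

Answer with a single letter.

Answer: D

Derivation:
Option A: s[4]='h'->'a', delta=(1-8)*7^1 mod 101 = 52, hash=40+52 mod 101 = 92
Option B: s[3]='c'->'i', delta=(9-3)*7^2 mod 101 = 92, hash=40+92 mod 101 = 31
Option C: s[2]='i'->'j', delta=(10-9)*7^3 mod 101 = 40, hash=40+40 mod 101 = 80
Option D: s[3]='c'->'g', delta=(7-3)*7^2 mod 101 = 95, hash=40+95 mod 101 = 34 <-- target
Option E: s[2]='i'->'d', delta=(4-9)*7^3 mod 101 = 2, hash=40+2 mod 101 = 42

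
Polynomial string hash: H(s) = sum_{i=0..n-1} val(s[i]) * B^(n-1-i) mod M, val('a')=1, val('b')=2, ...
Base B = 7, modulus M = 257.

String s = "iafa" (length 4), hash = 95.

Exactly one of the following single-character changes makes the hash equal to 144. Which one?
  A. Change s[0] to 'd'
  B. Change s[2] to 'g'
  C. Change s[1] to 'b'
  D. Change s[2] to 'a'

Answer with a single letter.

Option A: s[0]='i'->'d', delta=(4-9)*7^3 mod 257 = 84, hash=95+84 mod 257 = 179
Option B: s[2]='f'->'g', delta=(7-6)*7^1 mod 257 = 7, hash=95+7 mod 257 = 102
Option C: s[1]='a'->'b', delta=(2-1)*7^2 mod 257 = 49, hash=95+49 mod 257 = 144 <-- target
Option D: s[2]='f'->'a', delta=(1-6)*7^1 mod 257 = 222, hash=95+222 mod 257 = 60

Answer: C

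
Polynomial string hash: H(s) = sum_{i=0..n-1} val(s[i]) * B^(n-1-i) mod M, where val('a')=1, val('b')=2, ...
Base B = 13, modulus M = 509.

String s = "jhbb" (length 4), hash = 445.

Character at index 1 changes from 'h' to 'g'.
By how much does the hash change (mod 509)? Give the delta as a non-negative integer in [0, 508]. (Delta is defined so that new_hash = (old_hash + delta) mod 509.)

Answer: 340

Derivation:
Delta formula: (val(new) - val(old)) * B^(n-1-k) mod M
  val('g') - val('h') = 7 - 8 = -1
  B^(n-1-k) = 13^2 mod 509 = 169
  Delta = -1 * 169 mod 509 = 340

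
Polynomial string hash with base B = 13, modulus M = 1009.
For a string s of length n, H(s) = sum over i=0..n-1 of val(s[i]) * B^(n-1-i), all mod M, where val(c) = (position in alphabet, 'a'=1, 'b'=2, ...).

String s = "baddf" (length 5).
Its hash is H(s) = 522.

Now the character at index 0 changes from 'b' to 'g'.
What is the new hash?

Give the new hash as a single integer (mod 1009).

val('b') = 2, val('g') = 7
Position k = 0, exponent = n-1-k = 4
B^4 mod M = 13^4 mod 1009 = 309
Delta = (7 - 2) * 309 mod 1009 = 536
New hash = (522 + 536) mod 1009 = 49

Answer: 49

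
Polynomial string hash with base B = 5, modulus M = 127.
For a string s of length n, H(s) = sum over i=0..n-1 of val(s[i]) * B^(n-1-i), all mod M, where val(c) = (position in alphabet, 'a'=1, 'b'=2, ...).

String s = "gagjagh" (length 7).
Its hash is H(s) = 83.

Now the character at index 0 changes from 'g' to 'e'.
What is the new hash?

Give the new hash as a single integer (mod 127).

Answer: 75

Derivation:
val('g') = 7, val('e') = 5
Position k = 0, exponent = n-1-k = 6
B^6 mod M = 5^6 mod 127 = 4
Delta = (5 - 7) * 4 mod 127 = 119
New hash = (83 + 119) mod 127 = 75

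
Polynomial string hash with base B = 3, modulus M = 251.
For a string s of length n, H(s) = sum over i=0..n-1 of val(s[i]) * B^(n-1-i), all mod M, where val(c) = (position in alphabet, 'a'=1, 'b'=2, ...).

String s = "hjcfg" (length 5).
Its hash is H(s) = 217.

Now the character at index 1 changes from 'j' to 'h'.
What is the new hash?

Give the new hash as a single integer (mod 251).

val('j') = 10, val('h') = 8
Position k = 1, exponent = n-1-k = 3
B^3 mod M = 3^3 mod 251 = 27
Delta = (8 - 10) * 27 mod 251 = 197
New hash = (217 + 197) mod 251 = 163

Answer: 163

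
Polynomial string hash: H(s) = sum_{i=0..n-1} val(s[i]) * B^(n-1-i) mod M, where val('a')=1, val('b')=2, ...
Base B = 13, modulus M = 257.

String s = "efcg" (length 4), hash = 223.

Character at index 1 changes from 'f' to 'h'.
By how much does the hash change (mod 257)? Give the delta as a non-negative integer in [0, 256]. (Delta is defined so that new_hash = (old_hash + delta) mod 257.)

Answer: 81

Derivation:
Delta formula: (val(new) - val(old)) * B^(n-1-k) mod M
  val('h') - val('f') = 8 - 6 = 2
  B^(n-1-k) = 13^2 mod 257 = 169
  Delta = 2 * 169 mod 257 = 81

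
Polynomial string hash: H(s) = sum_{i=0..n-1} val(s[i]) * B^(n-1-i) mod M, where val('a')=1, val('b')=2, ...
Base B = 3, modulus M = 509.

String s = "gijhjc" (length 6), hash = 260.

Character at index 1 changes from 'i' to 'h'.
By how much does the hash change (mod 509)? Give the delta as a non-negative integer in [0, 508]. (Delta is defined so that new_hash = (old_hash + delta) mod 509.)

Delta formula: (val(new) - val(old)) * B^(n-1-k) mod M
  val('h') - val('i') = 8 - 9 = -1
  B^(n-1-k) = 3^4 mod 509 = 81
  Delta = -1 * 81 mod 509 = 428

Answer: 428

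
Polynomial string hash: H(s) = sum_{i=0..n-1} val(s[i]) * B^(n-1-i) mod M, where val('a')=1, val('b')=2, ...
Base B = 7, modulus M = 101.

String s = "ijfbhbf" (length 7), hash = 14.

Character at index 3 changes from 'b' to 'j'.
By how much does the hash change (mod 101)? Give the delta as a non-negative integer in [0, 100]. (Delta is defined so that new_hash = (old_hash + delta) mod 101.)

Delta formula: (val(new) - val(old)) * B^(n-1-k) mod M
  val('j') - val('b') = 10 - 2 = 8
  B^(n-1-k) = 7^3 mod 101 = 40
  Delta = 8 * 40 mod 101 = 17

Answer: 17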